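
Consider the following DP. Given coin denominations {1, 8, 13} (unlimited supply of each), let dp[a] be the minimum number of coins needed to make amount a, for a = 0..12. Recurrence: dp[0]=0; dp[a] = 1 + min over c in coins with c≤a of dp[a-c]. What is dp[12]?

 a  0  1  2  3  4  5  6  7  8  9 10 11 12
dp  0  1  2  3  4  5  6  7  1  2  3  4  5

5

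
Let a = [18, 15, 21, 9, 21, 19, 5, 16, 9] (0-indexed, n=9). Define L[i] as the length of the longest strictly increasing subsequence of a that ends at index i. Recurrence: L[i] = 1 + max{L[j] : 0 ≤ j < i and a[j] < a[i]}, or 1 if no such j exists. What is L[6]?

1

   i    0    1    2    3    4    5    6    7    8
a[i]   18   15   21    9   21   19    5   16    9
L[i]    1    1    2    1    2    2    1    2    2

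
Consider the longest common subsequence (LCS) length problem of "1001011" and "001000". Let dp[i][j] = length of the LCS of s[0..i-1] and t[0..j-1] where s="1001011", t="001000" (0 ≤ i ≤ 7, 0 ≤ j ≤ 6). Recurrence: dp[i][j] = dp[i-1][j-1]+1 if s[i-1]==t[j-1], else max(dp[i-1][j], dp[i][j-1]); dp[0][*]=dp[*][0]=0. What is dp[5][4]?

4

   ''  0  0  1  0  0  0
''  0  0  0  0  0  0  0
 1  0  0  0  1  1  1  1
 0  0  1  1  1  2  2  2
 0  0  1  2  2  2  3  3
 1  0  1  2  3  3  3  3
 0  0  1  2  3  4  4  4
 1  0  1  2  3  4  4  4
 1  0  1  2  3  4  4  4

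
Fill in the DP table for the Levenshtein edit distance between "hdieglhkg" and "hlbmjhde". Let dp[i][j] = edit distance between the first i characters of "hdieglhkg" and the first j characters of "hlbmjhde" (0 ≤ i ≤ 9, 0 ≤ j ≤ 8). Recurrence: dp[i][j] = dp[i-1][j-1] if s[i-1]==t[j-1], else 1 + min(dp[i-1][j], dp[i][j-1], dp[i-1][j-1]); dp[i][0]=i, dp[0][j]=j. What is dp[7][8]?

7

   ''  h  l  b  m  j  h  d  e
''  0  1  2  3  4  5  6  7  8
 h  1  0  1  2  3  4  5  6  7
 d  2  1  1  2  3  4  5  5  6
 i  3  2  2  2  3  4  5  6  6
 e  4  3  3  3  3  4  5  6  6
 g  5  4  4  4  4  4  5  6  7
 l  6  5  4  5  5  5  5  6  7
 h  7  6  5  5  6  6  5  6  7
 k  8  7  6  6  6  7  6  6  7
 g  9  8  7  7  7  7  7  7  7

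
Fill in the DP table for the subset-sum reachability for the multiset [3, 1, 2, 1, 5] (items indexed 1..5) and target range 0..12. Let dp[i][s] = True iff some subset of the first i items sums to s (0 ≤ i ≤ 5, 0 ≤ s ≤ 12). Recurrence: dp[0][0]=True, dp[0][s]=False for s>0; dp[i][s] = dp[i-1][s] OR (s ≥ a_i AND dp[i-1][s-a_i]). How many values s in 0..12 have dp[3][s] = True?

7

i\s   0   1   2   3   4   5   6   7   8   9  10  11  12
  0   T   F   F   F   F   F   F   F   F   F   F   F   F
  1   T   F   F   T   F   F   F   F   F   F   F   F   F
  2   T   T   F   T   T   F   F   F   F   F   F   F   F
  3   T   T   T   T   T   T   T   F   F   F   F   F   F
  4   T   T   T   T   T   T   T   T   F   F   F   F   F
  5   T   T   T   T   T   T   T   T   T   T   T   T   T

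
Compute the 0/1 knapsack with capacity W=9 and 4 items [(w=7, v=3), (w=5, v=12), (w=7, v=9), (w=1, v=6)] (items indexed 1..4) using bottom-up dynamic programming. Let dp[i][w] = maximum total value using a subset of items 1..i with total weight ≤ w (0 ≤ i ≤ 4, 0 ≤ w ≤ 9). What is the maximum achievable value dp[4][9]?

18

i\w   0   1   2   3   4   5   6   7   8   9
  0   0   0   0   0   0   0   0   0   0   0
  1   0   0   0   0   0   0   0   3   3   3
  2   0   0   0   0   0  12  12  12  12  12
  3   0   0   0   0   0  12  12  12  12  12
  4   0   6   6   6   6  12  18  18  18  18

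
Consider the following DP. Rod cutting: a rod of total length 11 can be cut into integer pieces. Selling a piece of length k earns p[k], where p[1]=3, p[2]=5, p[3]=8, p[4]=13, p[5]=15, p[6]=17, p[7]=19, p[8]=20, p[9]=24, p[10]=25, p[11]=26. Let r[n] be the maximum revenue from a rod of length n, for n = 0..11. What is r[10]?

32

   n    0    1    2    3    4    5    6    7    8    9   10   11
r[n]    0    3    6    9   13   16   19   22   26   29   32   35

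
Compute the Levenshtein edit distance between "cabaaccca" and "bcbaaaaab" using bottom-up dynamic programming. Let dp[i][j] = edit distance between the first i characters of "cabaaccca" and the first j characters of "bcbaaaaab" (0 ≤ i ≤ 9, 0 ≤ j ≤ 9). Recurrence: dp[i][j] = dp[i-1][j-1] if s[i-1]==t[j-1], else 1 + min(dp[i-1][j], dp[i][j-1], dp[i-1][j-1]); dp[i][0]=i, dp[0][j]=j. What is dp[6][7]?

   ''  b  c  b  a  a  a  a  a  b
''  0  1  2  3  4  5  6  7  8  9
 c  1  1  1  2  3  4  5  6  7  8
 a  2  2  2  2  2  3  4  5  6  7
 b  3  2  3  2  3  3  4  5  6  6
 a  4  3  3  3  2  3  3  4  5  6
 a  5  4  4  4  3  2  3  3  4  5
 c  6  5  4  5  4  3  3  4  4  5
 c  7  6  5  5  5  4  4  4  5  5
 c  8  7  6  6  6  5  5  5  5  6
 a  9  8  7  7  6  6  5  5  5  6

4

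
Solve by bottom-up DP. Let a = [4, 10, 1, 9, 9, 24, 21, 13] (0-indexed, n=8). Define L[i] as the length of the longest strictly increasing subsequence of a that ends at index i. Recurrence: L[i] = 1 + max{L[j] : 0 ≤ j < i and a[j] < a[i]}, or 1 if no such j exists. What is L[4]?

2

   i    0    1    2    3    4    5    6    7
a[i]    4   10    1    9    9   24   21   13
L[i]    1    2    1    2    2    3    3    3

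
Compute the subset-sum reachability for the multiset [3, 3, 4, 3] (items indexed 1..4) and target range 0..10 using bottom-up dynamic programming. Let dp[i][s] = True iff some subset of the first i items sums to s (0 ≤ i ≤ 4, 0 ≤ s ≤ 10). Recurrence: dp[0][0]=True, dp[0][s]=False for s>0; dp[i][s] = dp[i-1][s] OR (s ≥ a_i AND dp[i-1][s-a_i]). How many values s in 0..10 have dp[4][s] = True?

i\s   0   1   2   3   4   5   6   7   8   9  10
  0   T   F   F   F   F   F   F   F   F   F   F
  1   T   F   F   T   F   F   F   F   F   F   F
  2   T   F   F   T   F   F   T   F   F   F   F
  3   T   F   F   T   T   F   T   T   F   F   T
  4   T   F   F   T   T   F   T   T   F   T   T

7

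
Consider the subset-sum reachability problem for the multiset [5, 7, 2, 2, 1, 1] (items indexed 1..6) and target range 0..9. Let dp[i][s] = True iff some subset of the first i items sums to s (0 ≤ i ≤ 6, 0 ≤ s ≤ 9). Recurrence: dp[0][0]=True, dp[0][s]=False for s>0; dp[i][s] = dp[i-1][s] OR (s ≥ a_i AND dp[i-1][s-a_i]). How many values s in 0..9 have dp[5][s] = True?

i\s   0   1   2   3   4   5   6   7   8   9
  0   T   F   F   F   F   F   F   F   F   F
  1   T   F   F   F   F   T   F   F   F   F
  2   T   F   F   F   F   T   F   T   F   F
  3   T   F   T   F   F   T   F   T   F   T
  4   T   F   T   F   T   T   F   T   F   T
  5   T   T   T   T   T   T   T   T   T   T
  6   T   T   T   T   T   T   T   T   T   T

10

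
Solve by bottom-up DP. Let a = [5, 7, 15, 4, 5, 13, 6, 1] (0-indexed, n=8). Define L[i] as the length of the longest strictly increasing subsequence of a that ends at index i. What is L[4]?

2

   i    0    1    2    3    4    5    6    7
a[i]    5    7   15    4    5   13    6    1
L[i]    1    2    3    1    2    3    3    1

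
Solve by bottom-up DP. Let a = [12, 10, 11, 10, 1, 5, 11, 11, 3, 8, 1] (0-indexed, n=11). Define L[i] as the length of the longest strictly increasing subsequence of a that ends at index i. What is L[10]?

   i    0    1    2    3    4    5    6    7    8    9   10
a[i]   12   10   11   10    1    5   11   11    3    8    1
L[i]    1    1    2    1    1    2    3    3    2    3    1

1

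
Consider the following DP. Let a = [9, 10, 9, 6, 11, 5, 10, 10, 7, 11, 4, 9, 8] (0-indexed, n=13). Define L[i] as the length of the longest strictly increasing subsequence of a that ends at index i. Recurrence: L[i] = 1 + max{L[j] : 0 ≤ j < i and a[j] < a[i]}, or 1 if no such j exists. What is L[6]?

2

   i    0    1    2    3    4    5    6    7    8    9   10   11   12
a[i]    9   10    9    6   11    5   10   10    7   11    4    9    8
L[i]    1    2    1    1    3    1    2    2    2    3    1    3    3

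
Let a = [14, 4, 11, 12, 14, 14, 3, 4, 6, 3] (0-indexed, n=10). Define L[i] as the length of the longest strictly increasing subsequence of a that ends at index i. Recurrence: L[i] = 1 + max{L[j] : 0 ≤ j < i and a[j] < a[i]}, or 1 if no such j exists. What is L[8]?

   i    0    1    2    3    4    5    6    7    8    9
a[i]   14    4   11   12   14   14    3    4    6    3
L[i]    1    1    2    3    4    4    1    2    3    1

3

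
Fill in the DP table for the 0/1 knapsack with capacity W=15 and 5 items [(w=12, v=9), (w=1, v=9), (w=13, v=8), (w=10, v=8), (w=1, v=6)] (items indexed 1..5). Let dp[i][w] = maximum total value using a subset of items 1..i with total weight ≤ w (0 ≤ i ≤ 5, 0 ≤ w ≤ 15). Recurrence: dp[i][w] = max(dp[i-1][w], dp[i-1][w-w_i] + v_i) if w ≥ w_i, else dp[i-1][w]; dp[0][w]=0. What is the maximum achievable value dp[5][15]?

24

i\w   0   1   2   3   4   5   6   7   8   9  10  11  12  13  14  15
  0   0   0   0   0   0   0   0   0   0   0   0   0   0   0   0   0
  1   0   0   0   0   0   0   0   0   0   0   0   0   9   9   9   9
  2   0   9   9   9   9   9   9   9   9   9   9   9   9  18  18  18
  3   0   9   9   9   9   9   9   9   9   9   9   9   9  18  18  18
  4   0   9   9   9   9   9   9   9   9   9   9  17  17  18  18  18
  5   0   9  15  15  15  15  15  15  15  15  15  17  23  23  24  24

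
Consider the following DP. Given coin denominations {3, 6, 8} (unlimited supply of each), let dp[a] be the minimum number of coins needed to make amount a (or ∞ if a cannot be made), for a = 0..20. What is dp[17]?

3

 a  0  1  2  3  4  5  6  7  8  9 10 11 12 13 14 15 16 17 18 19 20
dp  0  -  -  1  -  -  1  -  1  2  -  2  2  -  2  3  2  3  3  3  3
(- denotes ∞ / unreachable)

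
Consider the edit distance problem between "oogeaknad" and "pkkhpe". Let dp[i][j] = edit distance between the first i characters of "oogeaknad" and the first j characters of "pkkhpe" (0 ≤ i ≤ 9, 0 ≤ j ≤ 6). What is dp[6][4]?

6

   ''  p  k  k  h  p  e
''  0  1  2  3  4  5  6
 o  1  1  2  3  4  5  6
 o  2  2  2  3  4  5  6
 g  3  3  3  3  4  5  6
 e  4  4  4  4  4  5  5
 a  5  5  5  5  5  5  6
 k  6  6  5  5  6  6  6
 n  7  7  6  6  6  7  7
 a  8  8  7  7  7  7  8
 d  9  9  8  8  8  8  8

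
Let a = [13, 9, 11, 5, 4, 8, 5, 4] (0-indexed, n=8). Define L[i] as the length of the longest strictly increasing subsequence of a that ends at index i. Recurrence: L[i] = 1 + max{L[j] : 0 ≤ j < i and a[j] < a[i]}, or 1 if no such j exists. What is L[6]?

2

   i    0    1    2    3    4    5    6    7
a[i]   13    9   11    5    4    8    5    4
L[i]    1    1    2    1    1    2    2    1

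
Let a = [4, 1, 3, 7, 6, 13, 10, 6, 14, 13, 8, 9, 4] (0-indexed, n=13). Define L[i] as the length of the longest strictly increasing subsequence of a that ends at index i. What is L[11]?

   i    0    1    2    3    4    5    6    7    8    9   10   11   12
a[i]    4    1    3    7    6   13   10    6   14   13    8    9    4
L[i]    1    1    2    3    3    4    4    3    5    5    4    5    3

5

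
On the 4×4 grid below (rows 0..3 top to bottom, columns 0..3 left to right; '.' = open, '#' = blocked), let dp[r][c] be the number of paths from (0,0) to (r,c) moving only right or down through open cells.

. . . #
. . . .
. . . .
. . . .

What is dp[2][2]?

6

r\c   0   1   2   3
  0   1   1   1   0
  1   1   2   3   3
  2   1   3   6   9
  3   1   4  10  19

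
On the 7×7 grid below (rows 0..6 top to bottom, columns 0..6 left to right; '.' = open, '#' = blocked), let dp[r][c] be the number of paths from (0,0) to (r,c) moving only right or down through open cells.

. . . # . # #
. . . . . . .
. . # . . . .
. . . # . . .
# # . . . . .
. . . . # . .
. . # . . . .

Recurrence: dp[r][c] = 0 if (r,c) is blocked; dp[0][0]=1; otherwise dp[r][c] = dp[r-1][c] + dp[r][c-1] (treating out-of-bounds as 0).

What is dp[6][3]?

r\c   0   1   2   3   4   5   6
  0   1   1   1   0   0   0   0
  1   1   2   3   3   3   3   3
  2   1   3   0   3   6   9  12
  3   1   4   4   0   6  15  27
  4   0   0   4   4  10  25  52
  5   0   0   4   8   0  25  77
  6   0   0   0   8   8  33 110

8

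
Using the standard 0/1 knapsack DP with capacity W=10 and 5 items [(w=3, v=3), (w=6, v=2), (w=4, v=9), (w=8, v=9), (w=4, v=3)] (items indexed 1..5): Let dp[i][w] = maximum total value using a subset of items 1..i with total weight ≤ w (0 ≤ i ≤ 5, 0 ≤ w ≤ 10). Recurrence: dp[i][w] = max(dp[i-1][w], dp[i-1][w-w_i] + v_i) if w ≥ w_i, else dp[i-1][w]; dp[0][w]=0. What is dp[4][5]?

i\w   0   1   2   3   4   5   6   7   8   9  10
  0   0   0   0   0   0   0   0   0   0   0   0
  1   0   0   0   3   3   3   3   3   3   3   3
  2   0   0   0   3   3   3   3   3   3   5   5
  3   0   0   0   3   9   9   9  12  12  12  12
  4   0   0   0   3   9   9   9  12  12  12  12
  5   0   0   0   3   9   9   9  12  12  12  12

9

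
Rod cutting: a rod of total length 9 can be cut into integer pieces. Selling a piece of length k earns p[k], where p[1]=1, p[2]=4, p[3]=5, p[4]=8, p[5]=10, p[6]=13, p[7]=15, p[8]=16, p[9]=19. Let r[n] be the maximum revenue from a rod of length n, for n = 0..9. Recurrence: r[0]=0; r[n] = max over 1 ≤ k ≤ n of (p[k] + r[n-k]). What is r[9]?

   n    0    1    2    3    4    5    6    7    8    9
r[n]    0    1    4    5    8   10   13   15   17   19

19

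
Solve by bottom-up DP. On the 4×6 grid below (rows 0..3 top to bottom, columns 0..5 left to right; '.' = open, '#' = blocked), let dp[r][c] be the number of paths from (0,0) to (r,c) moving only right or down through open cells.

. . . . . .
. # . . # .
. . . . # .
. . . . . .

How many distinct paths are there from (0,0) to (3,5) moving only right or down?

9

r\c   0   1   2   3   4   5
  0   1   1   1   1   1   1
  1   1   0   1   2   0   1
  2   1   1   2   4   0   1
  3   1   2   4   8   8   9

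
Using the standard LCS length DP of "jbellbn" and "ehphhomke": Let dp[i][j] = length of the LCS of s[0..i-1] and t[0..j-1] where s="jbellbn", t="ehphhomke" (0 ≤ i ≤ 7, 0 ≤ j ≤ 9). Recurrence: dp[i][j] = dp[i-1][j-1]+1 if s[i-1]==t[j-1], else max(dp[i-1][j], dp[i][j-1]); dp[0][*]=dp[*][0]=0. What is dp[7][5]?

   ''  e  h  p  h  h  o  m  k  e
''  0  0  0  0  0  0  0  0  0  0
 j  0  0  0  0  0  0  0  0  0  0
 b  0  0  0  0  0  0  0  0  0  0
 e  0  1  1  1  1  1  1  1  1  1
 l  0  1  1  1  1  1  1  1  1  1
 l  0  1  1  1  1  1  1  1  1  1
 b  0  1  1  1  1  1  1  1  1  1
 n  0  1  1  1  1  1  1  1  1  1

1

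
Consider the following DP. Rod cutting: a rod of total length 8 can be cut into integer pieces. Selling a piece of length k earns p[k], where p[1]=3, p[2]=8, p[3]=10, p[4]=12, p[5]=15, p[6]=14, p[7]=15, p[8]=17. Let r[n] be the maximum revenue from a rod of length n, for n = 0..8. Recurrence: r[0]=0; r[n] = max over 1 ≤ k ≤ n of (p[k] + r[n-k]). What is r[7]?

   n    0    1    2    3    4    5    6    7    8
r[n]    0    3    8   11   16   19   24   27   32

27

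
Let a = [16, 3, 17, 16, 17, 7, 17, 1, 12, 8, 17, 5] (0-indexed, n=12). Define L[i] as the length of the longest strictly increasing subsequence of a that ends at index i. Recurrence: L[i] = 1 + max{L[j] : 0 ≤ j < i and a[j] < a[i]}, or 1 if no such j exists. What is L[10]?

   i    0    1    2    3    4    5    6    7    8    9   10   11
a[i]   16    3   17   16   17    7   17    1   12    8   17    5
L[i]    1    1    2    2    3    2    3    1    3    3    4    2

4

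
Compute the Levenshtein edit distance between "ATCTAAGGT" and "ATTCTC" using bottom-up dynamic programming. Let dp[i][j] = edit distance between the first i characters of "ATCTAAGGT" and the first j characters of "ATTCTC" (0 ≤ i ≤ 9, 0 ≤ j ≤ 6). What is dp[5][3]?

2

   ''  A  T  T  C  T  C
''  0  1  2  3  4  5  6
 A  1  0  1  2  3  4  5
 T  2  1  0  1  2  3  4
 C  3  2  1  1  1  2  3
 T  4  3  2  1  2  1  2
 A  5  4  3  2  2  2  2
 A  6  5  4  3  3  3  3
 G  7  6  5  4  4  4  4
 G  8  7  6  5  5  5  5
 T  9  8  7  6  6  5  6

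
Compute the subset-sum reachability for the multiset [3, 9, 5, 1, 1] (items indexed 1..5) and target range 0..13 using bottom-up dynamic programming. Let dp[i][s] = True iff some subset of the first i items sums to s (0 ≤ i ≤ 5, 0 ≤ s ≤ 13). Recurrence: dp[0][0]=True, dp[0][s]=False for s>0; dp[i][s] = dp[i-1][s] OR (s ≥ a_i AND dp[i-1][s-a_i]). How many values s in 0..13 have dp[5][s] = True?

i\s   0   1   2   3   4   5   6   7   8   9  10  11  12  13
  0   T   F   F   F   F   F   F   F   F   F   F   F   F   F
  1   T   F   F   T   F   F   F   F   F   F   F   F   F   F
  2   T   F   F   T   F   F   F   F   F   T   F   F   T   F
  3   T   F   F   T   F   T   F   F   T   T   F   F   T   F
  4   T   T   F   T   T   T   T   F   T   T   T   F   T   T
  5   T   T   T   T   T   T   T   T   T   T   T   T   T   T

14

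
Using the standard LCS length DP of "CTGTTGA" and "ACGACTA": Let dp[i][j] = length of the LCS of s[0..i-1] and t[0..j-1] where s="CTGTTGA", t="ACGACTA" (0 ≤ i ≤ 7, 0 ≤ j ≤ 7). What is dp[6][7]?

   ''  A  C  G  A  C  T  A
''  0  0  0  0  0  0  0  0
 C  0  0  1  1  1  1  1  1
 T  0  0  1  1  1  1  2  2
 G  0  0  1  2  2  2  2  2
 T  0  0  1  2  2  2  3  3
 T  0  0  1  2  2  2  3  3
 G  0  0  1  2  2  2  3  3
 A  0  1  1  2  3  3  3  4

3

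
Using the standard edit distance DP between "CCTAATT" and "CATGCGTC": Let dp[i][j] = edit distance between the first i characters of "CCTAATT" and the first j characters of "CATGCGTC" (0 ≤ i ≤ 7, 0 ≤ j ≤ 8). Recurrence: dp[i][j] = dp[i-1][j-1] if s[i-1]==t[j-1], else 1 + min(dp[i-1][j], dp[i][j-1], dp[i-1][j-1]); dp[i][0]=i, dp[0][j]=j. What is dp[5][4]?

   ''  C  A  T  G  C  G  T  C
''  0  1  2  3  4  5  6  7  8
 C  1  0  1  2  3  4  5  6  7
 C  2  1  1  2  3  3  4  5  6
 T  3  2  2  1  2  3  4  4  5
 A  4  3  2  2  2  3  4  5  5
 A  5  4  3  3  3  3  4  5  6
 T  6  5  4  3  4  4  4  4  5
 T  7  6  5  4  4  5  5  4  5

3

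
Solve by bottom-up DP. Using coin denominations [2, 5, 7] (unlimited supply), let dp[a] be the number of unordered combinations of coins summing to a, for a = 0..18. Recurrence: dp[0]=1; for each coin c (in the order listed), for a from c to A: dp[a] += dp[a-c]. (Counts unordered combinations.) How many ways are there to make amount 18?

4

after  coin     0     1     2     3     4     5     6     7     8     9    10    11    12    13    14    15    16    17    18
          2     1     0     1     0     1     0     1     0     1     0     1     0     1     0     1     0     1     0     1
          5     1     0     1     0     1     1     1     1     1     1     2     1     2     1     2     2     2     2     2
          7     1     0     1     0     1     1     1     2     1     2     2     2     3     2     4     3     4     4     4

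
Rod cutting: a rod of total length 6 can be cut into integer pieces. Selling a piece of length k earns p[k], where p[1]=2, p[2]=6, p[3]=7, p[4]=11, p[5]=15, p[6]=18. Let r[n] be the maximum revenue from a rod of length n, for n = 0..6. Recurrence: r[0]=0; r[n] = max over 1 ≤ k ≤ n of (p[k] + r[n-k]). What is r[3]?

8

   n    0    1    2    3    4    5    6
r[n]    0    2    6    8   12   15   18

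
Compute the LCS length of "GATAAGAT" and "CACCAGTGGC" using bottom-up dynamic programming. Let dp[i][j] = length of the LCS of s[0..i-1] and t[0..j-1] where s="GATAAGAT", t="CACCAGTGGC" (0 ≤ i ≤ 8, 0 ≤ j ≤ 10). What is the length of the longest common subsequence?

4

   ''  C  A  C  C  A  G  T  G  G  C
''  0  0  0  0  0  0  0  0  0  0  0
 G  0  0  0  0  0  0  1  1  1  1  1
 A  0  0  1  1  1  1  1  1  1  1  1
 T  0  0  1  1  1  1  1  2  2  2  2
 A  0  0  1  1  1  2  2  2  2  2  2
 A  0  0  1  1  1  2  2  2  2  2  2
 G  0  0  1  1  1  2  3  3  3  3  3
 A  0  0  1  1  1  2  3  3  3  3  3
 T  0  0  1  1  1  2  3  4  4  4  4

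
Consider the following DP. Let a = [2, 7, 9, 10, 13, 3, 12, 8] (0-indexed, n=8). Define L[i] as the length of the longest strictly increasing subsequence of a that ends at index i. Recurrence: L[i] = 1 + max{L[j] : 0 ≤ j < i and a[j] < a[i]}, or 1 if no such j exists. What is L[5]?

   i    0    1    2    3    4    5    6    7
a[i]    2    7    9   10   13    3   12    8
L[i]    1    2    3    4    5    2    5    3

2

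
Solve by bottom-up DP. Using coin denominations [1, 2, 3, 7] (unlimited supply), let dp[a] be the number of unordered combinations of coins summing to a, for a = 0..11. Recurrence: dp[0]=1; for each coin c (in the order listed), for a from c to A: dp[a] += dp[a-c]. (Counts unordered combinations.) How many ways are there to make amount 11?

20

after  coin     0     1     2     3     4     5     6     7     8     9    10    11
          1     1     1     1     1     1     1     1     1     1     1     1     1
          2     1     1     2     2     3     3     4     4     5     5     6     6
          3     1     1     2     3     4     5     7     8    10    12    14    16
          7     1     1     2     3     4     5     7     9    11    14    17    20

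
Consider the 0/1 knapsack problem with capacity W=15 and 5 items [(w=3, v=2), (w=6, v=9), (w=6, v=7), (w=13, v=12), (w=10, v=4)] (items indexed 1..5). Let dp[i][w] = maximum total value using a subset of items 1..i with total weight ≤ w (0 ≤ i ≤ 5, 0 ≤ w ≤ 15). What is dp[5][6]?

9

i\w   0   1   2   3   4   5   6   7   8   9  10  11  12  13  14  15
  0   0   0   0   0   0   0   0   0   0   0   0   0   0   0   0   0
  1   0   0   0   2   2   2   2   2   2   2   2   2   2   2   2   2
  2   0   0   0   2   2   2   9   9   9  11  11  11  11  11  11  11
  3   0   0   0   2   2   2   9   9   9  11  11  11  16  16  16  18
  4   0   0   0   2   2   2   9   9   9  11  11  11  16  16  16  18
  5   0   0   0   2   2   2   9   9   9  11  11  11  16  16  16  18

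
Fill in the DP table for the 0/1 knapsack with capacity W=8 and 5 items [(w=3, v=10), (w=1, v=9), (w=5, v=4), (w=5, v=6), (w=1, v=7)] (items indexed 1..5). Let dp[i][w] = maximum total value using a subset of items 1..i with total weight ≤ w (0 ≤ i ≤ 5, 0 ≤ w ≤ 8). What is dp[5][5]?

i\w   0   1   2   3   4   5   6   7   8
  0   0   0   0   0   0   0   0   0   0
  1   0   0   0  10  10  10  10  10  10
  2   0   9   9  10  19  19  19  19  19
  3   0   9   9  10  19  19  19  19  19
  4   0   9   9  10  19  19  19  19  19
  5   0   9  16  16  19  26  26  26  26

26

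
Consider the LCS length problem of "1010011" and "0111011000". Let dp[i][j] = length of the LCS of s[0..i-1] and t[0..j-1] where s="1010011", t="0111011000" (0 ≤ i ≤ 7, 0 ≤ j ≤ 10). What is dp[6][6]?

   ''  0  1  1  1  0  1  1  0  0  0
''  0  0  0  0  0  0  0  0  0  0  0
 1  0  0  1  1  1  1  1  1  1  1  1
 0  0  1  1  1  1  2  2  2  2  2  2
 1  0  1  2  2  2  2  3  3  3  3  3
 0  0  1  2  2  2  3  3  3  4  4  4
 0  0  1  2  2  2  3  3  3  4  5  5
 1  0  1  2  3  3  3  4  4  4  5  5
 1  0  1  2  3  4  4  4  5  5  5  5

4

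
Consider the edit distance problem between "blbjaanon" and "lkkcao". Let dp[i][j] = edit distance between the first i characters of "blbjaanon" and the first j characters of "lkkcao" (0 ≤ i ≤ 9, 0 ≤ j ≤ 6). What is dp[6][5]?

   ''  l  k  k  c  a  o
''  0  1  2  3  4  5  6
 b  1  1  2  3  4  5  6
 l  2  1  2  3  4  5  6
 b  3  2  2  3  4  5  6
 j  4  3  3  3  4  5  6
 a  5  4  4  4  4  4  5
 a  6  5  5  5  5  4  5
 n  7  6  6  6  6  5  5
 o  8  7  7  7  7  6  5
 n  9  8  8  8  8  7  6

4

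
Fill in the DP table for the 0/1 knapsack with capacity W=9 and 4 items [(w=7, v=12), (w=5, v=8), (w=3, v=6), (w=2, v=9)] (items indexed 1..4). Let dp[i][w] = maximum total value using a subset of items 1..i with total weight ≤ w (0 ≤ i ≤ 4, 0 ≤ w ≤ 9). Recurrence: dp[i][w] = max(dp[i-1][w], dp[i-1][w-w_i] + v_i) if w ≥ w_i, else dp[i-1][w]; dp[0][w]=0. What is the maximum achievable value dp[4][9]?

21

i\w   0   1   2   3   4   5   6   7   8   9
  0   0   0   0   0   0   0   0   0   0   0
  1   0   0   0   0   0   0   0  12  12  12
  2   0   0   0   0   0   8   8  12  12  12
  3   0   0   0   6   6   8   8  12  14  14
  4   0   0   9   9   9  15  15  17  17  21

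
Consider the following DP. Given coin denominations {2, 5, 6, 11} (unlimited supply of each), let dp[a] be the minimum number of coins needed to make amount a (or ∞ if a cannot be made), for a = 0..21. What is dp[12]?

 a  0  1  2  3  4  5  6  7  8  9 10 11 12 13 14 15 16 17 18 19 20 21
dp  0  -  1  -  2  1  1  2  2  3  2  1  2  2  3  3  2  2  3  3  4  3
(- denotes ∞ / unreachable)

2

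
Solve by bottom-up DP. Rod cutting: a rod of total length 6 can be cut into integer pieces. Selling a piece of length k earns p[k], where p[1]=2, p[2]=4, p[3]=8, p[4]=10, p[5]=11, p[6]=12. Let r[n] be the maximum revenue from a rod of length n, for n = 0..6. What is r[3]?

8

   n    0    1    2    3    4    5    6
r[n]    0    2    4    8   10   12   16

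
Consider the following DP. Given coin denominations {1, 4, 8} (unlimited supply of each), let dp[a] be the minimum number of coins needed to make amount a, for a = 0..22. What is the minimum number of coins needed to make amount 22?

 a  0  1  2  3  4  5  6  7  8  9 10 11 12 13 14 15 16 17 18 19 20 21 22
dp  0  1  2  3  1  2  3  4  1  2  3  4  2  3  4  5  2  3  4  5  3  4  5

5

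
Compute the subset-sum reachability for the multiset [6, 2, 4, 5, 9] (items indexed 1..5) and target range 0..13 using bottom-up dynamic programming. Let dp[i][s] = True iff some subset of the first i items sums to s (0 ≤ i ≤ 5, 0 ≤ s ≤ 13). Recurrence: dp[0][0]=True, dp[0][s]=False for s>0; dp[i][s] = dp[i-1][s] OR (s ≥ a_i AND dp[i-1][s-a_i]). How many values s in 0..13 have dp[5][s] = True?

i\s   0   1   2   3   4   5   6   7   8   9  10  11  12  13
  0   T   F   F   F   F   F   F   F   F   F   F   F   F   F
  1   T   F   F   F   F   F   T   F   F   F   F   F   F   F
  2   T   F   T   F   F   F   T   F   T   F   F   F   F   F
  3   T   F   T   F   T   F   T   F   T   F   T   F   T   F
  4   T   F   T   F   T   T   T   T   T   T   T   T   T   T
  5   T   F   T   F   T   T   T   T   T   T   T   T   T   T

12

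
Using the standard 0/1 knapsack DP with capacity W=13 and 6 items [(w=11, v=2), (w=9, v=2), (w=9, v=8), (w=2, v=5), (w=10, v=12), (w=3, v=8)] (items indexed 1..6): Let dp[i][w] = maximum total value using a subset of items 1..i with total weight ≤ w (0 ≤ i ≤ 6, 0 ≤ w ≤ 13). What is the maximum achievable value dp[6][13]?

20

i\w   0   1   2   3   4   5   6   7   8   9  10  11  12  13
  0   0   0   0   0   0   0   0   0   0   0   0   0   0   0
  1   0   0   0   0   0   0   0   0   0   0   0   2   2   2
  2   0   0   0   0   0   0   0   0   0   2   2   2   2   2
  3   0   0   0   0   0   0   0   0   0   8   8   8   8   8
  4   0   0   5   5   5   5   5   5   5   8   8  13  13  13
  5   0   0   5   5   5   5   5   5   5   8  12  13  17  17
  6   0   0   5   8   8  13  13  13  13  13  13  13  17  20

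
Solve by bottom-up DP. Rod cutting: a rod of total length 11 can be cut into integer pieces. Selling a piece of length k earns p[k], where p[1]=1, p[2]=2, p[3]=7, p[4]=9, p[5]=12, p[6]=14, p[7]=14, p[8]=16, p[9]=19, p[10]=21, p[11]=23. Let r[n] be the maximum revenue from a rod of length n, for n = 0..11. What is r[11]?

26

   n    0    1    2    3    4    5    6    7    8    9   10   11
r[n]    0    1    2    7    9   12   14   16   19   21   24   26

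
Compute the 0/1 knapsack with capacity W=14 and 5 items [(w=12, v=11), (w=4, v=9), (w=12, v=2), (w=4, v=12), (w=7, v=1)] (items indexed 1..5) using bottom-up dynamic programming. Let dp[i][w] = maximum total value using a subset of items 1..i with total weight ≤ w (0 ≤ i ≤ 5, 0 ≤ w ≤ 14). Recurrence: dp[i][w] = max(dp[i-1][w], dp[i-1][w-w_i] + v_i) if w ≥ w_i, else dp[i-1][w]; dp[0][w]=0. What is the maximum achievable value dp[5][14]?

21

i\w   0   1   2   3   4   5   6   7   8   9  10  11  12  13  14
  0   0   0   0   0   0   0   0   0   0   0   0   0   0   0   0
  1   0   0   0   0   0   0   0   0   0   0   0   0  11  11  11
  2   0   0   0   0   9   9   9   9   9   9   9   9  11  11  11
  3   0   0   0   0   9   9   9   9   9   9   9   9  11  11  11
  4   0   0   0   0  12  12  12  12  21  21  21  21  21  21  21
  5   0   0   0   0  12  12  12  12  21  21  21  21  21  21  21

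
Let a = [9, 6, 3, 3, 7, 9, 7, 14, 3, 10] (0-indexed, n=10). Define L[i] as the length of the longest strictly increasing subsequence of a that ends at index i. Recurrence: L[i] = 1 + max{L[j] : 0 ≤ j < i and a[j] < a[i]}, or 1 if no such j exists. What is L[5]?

   i    0    1    2    3    4    5    6    7    8    9
a[i]    9    6    3    3    7    9    7   14    3   10
L[i]    1    1    1    1    2    3    2    4    1    4

3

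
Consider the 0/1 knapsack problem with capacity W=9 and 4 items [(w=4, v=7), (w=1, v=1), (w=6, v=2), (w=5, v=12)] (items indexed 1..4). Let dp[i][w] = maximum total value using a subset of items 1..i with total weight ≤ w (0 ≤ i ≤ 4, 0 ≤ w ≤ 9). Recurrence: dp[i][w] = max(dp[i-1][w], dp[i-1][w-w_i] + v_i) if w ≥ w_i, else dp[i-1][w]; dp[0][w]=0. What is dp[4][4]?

i\w   0   1   2   3   4   5   6   7   8   9
  0   0   0   0   0   0   0   0   0   0   0
  1   0   0   0   0   7   7   7   7   7   7
  2   0   1   1   1   7   8   8   8   8   8
  3   0   1   1   1   7   8   8   8   8   8
  4   0   1   1   1   7  12  13  13  13  19

7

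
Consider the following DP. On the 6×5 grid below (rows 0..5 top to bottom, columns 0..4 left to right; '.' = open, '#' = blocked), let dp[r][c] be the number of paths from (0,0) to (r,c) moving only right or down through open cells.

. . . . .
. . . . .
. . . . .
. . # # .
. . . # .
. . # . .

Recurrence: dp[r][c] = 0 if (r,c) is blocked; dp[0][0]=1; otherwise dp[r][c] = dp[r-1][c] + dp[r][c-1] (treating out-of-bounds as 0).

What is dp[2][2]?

r\c   0   1   2   3   4
  0   1   1   1   1   1
  1   1   2   3   4   5
  2   1   3   6  10  15
  3   1   4   0   0  15
  4   1   5   5   0  15
  5   1   6   0   0  15

6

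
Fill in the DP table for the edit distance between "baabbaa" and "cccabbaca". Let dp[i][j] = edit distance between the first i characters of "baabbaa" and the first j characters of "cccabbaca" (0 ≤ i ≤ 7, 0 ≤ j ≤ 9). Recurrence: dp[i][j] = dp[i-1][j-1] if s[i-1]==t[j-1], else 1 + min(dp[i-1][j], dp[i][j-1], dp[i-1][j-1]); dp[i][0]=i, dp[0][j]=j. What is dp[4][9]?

   ''  c  c  c  a  b  b  a  c  a
''  0  1  2  3  4  5  6  7  8  9
 b  1  1  2  3  4  4  5  6  7  8
 a  2  2  2  3  3  4  5  5  6  7
 a  3  3  3  3  3  4  5  5  6  6
 b  4  4  4  4  4  3  4  5  6  7
 b  5  5  5  5  5  4  3  4  5  6
 a  6  6  6  6  5  5  4  3  4  5
 a  7  7  7  7  6  6  5  4  4  4

7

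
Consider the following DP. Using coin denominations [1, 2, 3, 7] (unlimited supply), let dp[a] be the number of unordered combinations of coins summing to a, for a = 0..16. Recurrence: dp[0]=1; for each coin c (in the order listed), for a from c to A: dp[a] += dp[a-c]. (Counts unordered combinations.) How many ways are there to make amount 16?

after  coin     0     1     2     3     4     5     6     7     8     9    10    11    12    13    14    15    16
          1     1     1     1     1     1     1     1     1     1     1     1     1     1     1     1     1     1
          2     1     1     2     2     3     3     4     4     5     5     6     6     7     7     8     8     9
          3     1     1     2     3     4     5     7     8    10    12    14    16    19    21    24    27    30
          7     1     1     2     3     4     5     7     9    11    14    17    20    24    28    33    38    44

44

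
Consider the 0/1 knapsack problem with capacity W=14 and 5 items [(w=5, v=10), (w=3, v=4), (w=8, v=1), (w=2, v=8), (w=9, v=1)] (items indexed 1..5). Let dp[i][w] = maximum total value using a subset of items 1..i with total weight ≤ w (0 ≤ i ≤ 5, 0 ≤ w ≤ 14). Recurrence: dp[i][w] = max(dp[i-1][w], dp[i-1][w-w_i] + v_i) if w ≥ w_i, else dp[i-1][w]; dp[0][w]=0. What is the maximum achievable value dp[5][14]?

22

i\w   0   1   2   3   4   5   6   7   8   9  10  11  12  13  14
  0   0   0   0   0   0   0   0   0   0   0   0   0   0   0   0
  1   0   0   0   0   0  10  10  10  10  10  10  10  10  10  10
  2   0   0   0   4   4  10  10  10  14  14  14  14  14  14  14
  3   0   0   0   4   4  10  10  10  14  14  14  14  14  14  14
  4   0   0   8   8   8  12  12  18  18  18  22  22  22  22  22
  5   0   0   8   8   8  12  12  18  18  18  22  22  22  22  22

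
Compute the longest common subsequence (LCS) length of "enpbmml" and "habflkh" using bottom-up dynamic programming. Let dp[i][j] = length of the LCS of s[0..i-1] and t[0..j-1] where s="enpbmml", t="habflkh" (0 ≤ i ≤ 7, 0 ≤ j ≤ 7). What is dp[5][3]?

1

   ''  h  a  b  f  l  k  h
''  0  0  0  0  0  0  0  0
 e  0  0  0  0  0  0  0  0
 n  0  0  0  0  0  0  0  0
 p  0  0  0  0  0  0  0  0
 b  0  0  0  1  1  1  1  1
 m  0  0  0  1  1  1  1  1
 m  0  0  0  1  1  1  1  1
 l  0  0  0  1  1  2  2  2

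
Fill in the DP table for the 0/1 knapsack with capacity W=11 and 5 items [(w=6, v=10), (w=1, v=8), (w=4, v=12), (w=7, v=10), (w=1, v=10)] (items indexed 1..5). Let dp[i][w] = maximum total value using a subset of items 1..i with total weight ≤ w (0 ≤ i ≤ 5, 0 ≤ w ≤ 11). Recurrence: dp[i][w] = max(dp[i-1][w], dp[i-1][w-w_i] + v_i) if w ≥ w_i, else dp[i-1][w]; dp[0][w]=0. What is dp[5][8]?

i\w   0   1   2   3   4   5   6   7   8   9  10  11
  0   0   0   0   0   0   0   0   0   0   0   0   0
  1   0   0   0   0   0   0  10  10  10  10  10  10
  2   0   8   8   8   8   8  10  18  18  18  18  18
  3   0   8   8   8  12  20  20  20  20  20  22  30
  4   0   8   8   8  12  20  20  20  20  20  22  30
  5   0  10  18  18  18  22  30  30  30  30  30  32

30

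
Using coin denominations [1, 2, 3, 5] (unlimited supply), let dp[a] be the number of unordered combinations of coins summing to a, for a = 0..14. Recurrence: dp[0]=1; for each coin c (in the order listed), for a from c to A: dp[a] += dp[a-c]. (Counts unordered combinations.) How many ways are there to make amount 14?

40

after  coin     0     1     2     3     4     5     6     7     8     9    10    11    12    13    14
          1     1     1     1     1     1     1     1     1     1     1     1     1     1     1     1
          2     1     1     2     2     3     3     4     4     5     5     6     6     7     7     8
          3     1     1     2     3     4     5     7     8    10    12    14    16    19    21    24
          5     1     1     2     3     4     6     8    10    13    16    20    24    29    34    40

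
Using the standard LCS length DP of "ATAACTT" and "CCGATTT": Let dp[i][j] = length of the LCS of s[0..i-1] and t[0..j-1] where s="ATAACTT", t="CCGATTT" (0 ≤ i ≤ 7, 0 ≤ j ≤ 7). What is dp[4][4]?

   ''  C  C  G  A  T  T  T
''  0  0  0  0  0  0  0  0
 A  0  0  0  0  1  1  1  1
 T  0  0  0  0  1  2  2  2
 A  0  0  0  0  1  2  2  2
 A  0  0  0  0  1  2  2  2
 C  0  1  1  1  1  2  2  2
 T  0  1  1  1  1  2  3  3
 T  0  1  1  1  1  2  3  4

1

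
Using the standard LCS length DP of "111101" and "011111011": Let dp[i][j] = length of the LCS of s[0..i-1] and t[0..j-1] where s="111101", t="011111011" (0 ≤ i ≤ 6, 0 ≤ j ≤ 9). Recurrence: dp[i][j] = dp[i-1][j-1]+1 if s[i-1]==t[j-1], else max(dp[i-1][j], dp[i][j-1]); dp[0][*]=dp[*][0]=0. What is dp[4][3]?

   ''  0  1  1  1  1  1  0  1  1
''  0  0  0  0  0  0  0  0  0  0
 1  0  0  1  1  1  1  1  1  1  1
 1  0  0  1  2  2  2  2  2  2  2
 1  0  0  1  2  3  3  3  3  3  3
 1  0  0  1  2  3  4  4  4  4  4
 0  0  1  1  2  3  4  4  5  5  5
 1  0  1  2  2  3  4  5  5  6  6

2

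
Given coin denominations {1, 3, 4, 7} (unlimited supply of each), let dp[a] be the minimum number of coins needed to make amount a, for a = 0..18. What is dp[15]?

3

 a  0  1  2  3  4  5  6  7  8  9 10 11 12 13 14 15 16 17 18
dp  0  1  2  1  1  2  2  1  2  3  2  2  3  3  2  3  4  3  3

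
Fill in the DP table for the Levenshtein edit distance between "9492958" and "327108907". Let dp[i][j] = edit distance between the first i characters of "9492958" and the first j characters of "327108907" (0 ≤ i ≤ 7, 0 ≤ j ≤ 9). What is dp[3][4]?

4

   ''  3  2  7  1  0  8  9  0  7
''  0  1  2  3  4  5  6  7  8  9
 9  1  1  2  3  4  5  6  6  7  8
 4  2  2  2  3  4  5  6  7  7  8
 9  3  3  3  3  4  5  6  6  7  8
 2  4  4  3  4  4  5  6  7  7  8
 9  5  5  4  4  5  5  6  6  7  8
 5  6  6  5  5  5  6  6  7  7  8
 8  7  7  6  6  6  6  6  7  8  8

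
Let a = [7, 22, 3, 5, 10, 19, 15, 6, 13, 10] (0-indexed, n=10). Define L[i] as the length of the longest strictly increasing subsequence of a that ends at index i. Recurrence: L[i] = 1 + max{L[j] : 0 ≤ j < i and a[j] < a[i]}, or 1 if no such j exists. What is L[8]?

   i    0    1    2    3    4    5    6    7    8    9
a[i]    7   22    3    5   10   19   15    6   13   10
L[i]    1    2    1    2    3    4    4    3    4    4

4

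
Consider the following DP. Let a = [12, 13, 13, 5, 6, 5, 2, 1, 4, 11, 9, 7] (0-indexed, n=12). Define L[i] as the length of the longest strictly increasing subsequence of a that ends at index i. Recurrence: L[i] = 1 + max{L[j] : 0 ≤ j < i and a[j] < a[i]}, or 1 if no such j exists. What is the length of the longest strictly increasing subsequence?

   i    0    1    2    3    4    5    6    7    8    9   10   11
a[i]   12   13   13    5    6    5    2    1    4   11    9    7
L[i]    1    2    2    1    2    1    1    1    2    3    3    3

3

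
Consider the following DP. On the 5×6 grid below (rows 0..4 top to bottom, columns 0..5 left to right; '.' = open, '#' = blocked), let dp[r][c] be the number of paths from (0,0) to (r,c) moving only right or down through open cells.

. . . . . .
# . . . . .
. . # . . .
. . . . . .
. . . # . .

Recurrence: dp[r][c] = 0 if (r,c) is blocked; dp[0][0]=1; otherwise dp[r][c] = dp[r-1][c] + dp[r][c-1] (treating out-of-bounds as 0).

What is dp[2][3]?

3

r\c   0   1   2   3   4   5
  0   1   1   1   1   1   1
  1   0   1   2   3   4   5
  2   0   1   0   3   7  12
  3   0   1   1   4  11  23
  4   0   1   2   0  11  34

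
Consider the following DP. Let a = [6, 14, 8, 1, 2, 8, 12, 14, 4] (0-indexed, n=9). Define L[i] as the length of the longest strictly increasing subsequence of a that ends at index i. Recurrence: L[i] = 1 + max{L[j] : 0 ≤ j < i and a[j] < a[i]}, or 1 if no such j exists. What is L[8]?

3

   i    0    1    2    3    4    5    6    7    8
a[i]    6   14    8    1    2    8   12   14    4
L[i]    1    2    2    1    2    3    4    5    3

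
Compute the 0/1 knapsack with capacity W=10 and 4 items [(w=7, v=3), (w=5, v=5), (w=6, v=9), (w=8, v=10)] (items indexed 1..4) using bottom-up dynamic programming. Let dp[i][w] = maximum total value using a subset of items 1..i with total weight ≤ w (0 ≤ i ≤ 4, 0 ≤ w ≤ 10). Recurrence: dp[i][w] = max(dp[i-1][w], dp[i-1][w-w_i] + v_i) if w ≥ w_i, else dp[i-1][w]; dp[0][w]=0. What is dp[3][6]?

9

i\w   0   1   2   3   4   5   6   7   8   9  10
  0   0   0   0   0   0   0   0   0   0   0   0
  1   0   0   0   0   0   0   0   3   3   3   3
  2   0   0   0   0   0   5   5   5   5   5   5
  3   0   0   0   0   0   5   9   9   9   9   9
  4   0   0   0   0   0   5   9   9  10  10  10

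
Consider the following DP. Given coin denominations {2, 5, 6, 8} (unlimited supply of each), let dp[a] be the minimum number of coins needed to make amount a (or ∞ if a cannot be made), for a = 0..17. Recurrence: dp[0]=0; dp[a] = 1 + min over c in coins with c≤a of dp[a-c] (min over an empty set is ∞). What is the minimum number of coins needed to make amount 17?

3

 a  0  1  2  3  4  5  6  7  8  9 10 11 12 13 14 15 16 17
dp  0  -  1  -  2  1  1  2  1  3  2  2  2  2  2  3  2  3
(- denotes ∞ / unreachable)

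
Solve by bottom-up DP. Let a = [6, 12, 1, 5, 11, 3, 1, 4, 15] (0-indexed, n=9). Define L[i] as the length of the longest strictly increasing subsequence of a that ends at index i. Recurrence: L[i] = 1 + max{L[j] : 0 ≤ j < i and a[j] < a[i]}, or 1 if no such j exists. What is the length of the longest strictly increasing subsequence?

   i    0    1    2    3    4    5    6    7    8
a[i]    6   12    1    5   11    3    1    4   15
L[i]    1    2    1    2    3    2    1    3    4

4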